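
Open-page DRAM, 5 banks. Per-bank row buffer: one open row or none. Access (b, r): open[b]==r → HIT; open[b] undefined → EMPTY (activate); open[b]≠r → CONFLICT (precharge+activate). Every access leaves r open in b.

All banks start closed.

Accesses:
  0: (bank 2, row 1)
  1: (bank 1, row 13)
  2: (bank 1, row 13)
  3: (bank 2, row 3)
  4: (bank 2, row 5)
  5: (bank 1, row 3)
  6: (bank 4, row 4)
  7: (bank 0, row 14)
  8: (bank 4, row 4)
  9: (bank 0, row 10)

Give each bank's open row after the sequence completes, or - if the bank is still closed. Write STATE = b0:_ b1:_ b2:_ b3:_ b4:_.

STATE = b0:10 b1:3 b2:5 b3:- b4:4

step 0: bank2 None->1 [EMPTY]
step 1: bank1 None->13 [EMPTY]
step 2: bank1 13->13 [HIT]
step 3: bank2 1->3 [CONFLICT]
step 4: bank2 3->5 [CONFLICT]
step 5: bank1 13->3 [CONFLICT]
step 6: bank4 None->4 [EMPTY]
step 7: bank0 None->14 [EMPTY]
step 8: bank4 4->4 [HIT]
step 9: bank0 14->10 [CONFLICT]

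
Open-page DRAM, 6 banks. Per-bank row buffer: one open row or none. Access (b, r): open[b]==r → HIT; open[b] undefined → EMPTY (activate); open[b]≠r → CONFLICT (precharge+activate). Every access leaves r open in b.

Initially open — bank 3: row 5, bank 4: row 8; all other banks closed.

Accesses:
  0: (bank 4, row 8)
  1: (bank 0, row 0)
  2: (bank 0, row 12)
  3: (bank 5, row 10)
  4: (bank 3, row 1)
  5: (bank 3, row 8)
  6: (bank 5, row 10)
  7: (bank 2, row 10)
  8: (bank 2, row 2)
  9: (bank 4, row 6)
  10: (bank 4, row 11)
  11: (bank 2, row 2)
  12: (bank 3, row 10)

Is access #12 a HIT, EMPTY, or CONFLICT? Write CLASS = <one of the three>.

step 0: bank4 8->8 [HIT]
step 1: bank0 None->0 [EMPTY]
step 2: bank0 0->12 [CONFLICT]
step 3: bank5 None->10 [EMPTY]
step 4: bank3 5->1 [CONFLICT]
step 5: bank3 1->8 [CONFLICT]
step 6: bank5 10->10 [HIT]
step 7: bank2 None->10 [EMPTY]
step 8: bank2 10->2 [CONFLICT]
step 9: bank4 8->6 [CONFLICT]
step 10: bank4 6->11 [CONFLICT]
step 11: bank2 2->2 [HIT]
step 12: bank3 8->10 [CONFLICT]

CLASS = CONFLICT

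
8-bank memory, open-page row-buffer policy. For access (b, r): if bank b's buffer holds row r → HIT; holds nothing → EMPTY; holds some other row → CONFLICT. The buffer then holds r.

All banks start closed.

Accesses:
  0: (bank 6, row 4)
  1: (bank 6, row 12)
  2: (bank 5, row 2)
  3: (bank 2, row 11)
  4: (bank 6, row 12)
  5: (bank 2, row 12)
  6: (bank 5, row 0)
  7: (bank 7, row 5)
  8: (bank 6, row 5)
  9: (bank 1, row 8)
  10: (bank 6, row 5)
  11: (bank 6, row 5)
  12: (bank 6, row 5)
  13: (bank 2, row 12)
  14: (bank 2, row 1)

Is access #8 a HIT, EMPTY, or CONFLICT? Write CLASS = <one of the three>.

CLASS = CONFLICT

0: bank 6 row 4 — prev None → EMPTY
1: bank 6 row 12 — prev 4 → CONFLICT
2: bank 5 row 2 — prev None → EMPTY
3: bank 2 row 11 — prev None → EMPTY
4: bank 6 row 12 — prev 12 → HIT
5: bank 2 row 12 — prev 11 → CONFLICT
6: bank 5 row 0 — prev 2 → CONFLICT
7: bank 7 row 5 — prev None → EMPTY
8: bank 6 row 5 — prev 12 → CONFLICT
9: bank 1 row 8 — prev None → EMPTY
10: bank 6 row 5 — prev 5 → HIT
11: bank 6 row 5 — prev 5 → HIT
12: bank 6 row 5 — prev 5 → HIT
13: bank 2 row 12 — prev 12 → HIT
14: bank 2 row 1 — prev 12 → CONFLICT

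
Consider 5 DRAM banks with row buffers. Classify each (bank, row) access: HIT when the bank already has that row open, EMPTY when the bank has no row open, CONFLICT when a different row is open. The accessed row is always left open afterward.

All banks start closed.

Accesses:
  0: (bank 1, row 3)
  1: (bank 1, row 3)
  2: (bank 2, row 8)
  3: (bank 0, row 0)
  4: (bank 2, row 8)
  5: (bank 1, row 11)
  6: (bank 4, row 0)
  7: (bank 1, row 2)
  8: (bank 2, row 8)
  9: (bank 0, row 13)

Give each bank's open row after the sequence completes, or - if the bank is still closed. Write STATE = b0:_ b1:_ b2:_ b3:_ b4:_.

#0 (1,3) E
#1 (1,3) H  (was 3)
#2 (2,8) E
#3 (0,0) E
#4 (2,8) H  (was 8)
#5 (1,11) C  (was 3)
#6 (4,0) E
#7 (1,2) C  (was 11)
#8 (2,8) H  (was 8)
#9 (0,13) C  (was 0)

STATE = b0:13 b1:2 b2:8 b3:- b4:0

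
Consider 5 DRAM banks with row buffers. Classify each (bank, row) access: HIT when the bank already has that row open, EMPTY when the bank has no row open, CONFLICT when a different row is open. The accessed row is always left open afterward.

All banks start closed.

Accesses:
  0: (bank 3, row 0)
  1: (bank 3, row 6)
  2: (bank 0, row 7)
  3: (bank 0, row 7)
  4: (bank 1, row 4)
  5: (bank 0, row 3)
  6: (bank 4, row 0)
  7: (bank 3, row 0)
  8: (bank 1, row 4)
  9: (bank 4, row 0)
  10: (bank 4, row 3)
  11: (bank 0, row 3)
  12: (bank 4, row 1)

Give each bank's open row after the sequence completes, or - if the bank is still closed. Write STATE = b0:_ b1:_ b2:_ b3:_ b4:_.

STATE = b0:3 b1:4 b2:- b3:0 b4:1

  [0] b3 r0: no row ⇒ E
  [1] b3 r6: had r0 ⇒ C
  [2] b0 r7: no row ⇒ E
  [3] b0 r7: had r7 ⇒ H
  [4] b1 r4: no row ⇒ E
  [5] b0 r3: had r7 ⇒ C
  [6] b4 r0: no row ⇒ E
  [7] b3 r0: had r6 ⇒ C
  [8] b1 r4: had r4 ⇒ H
  [9] b4 r0: had r0 ⇒ H
  [10] b4 r3: had r0 ⇒ C
  [11] b0 r3: had r3 ⇒ H
  [12] b4 r1: had r3 ⇒ C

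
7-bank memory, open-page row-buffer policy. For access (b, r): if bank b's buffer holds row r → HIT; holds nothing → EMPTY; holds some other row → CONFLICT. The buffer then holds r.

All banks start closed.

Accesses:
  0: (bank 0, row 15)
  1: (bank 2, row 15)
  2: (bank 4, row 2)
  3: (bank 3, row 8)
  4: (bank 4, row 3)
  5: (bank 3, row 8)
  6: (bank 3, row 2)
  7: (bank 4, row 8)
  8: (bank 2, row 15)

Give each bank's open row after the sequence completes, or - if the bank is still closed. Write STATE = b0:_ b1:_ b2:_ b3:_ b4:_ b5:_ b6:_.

STATE = b0:15 b1:- b2:15 b3:2 b4:8 b5:- b6:-

0: bank 0 row 15 — prev None → EMPTY
1: bank 2 row 15 — prev None → EMPTY
2: bank 4 row 2 — prev None → EMPTY
3: bank 3 row 8 — prev None → EMPTY
4: bank 4 row 3 — prev 2 → CONFLICT
5: bank 3 row 8 — prev 8 → HIT
6: bank 3 row 2 — prev 8 → CONFLICT
7: bank 4 row 8 — prev 3 → CONFLICT
8: bank 2 row 15 — prev 15 → HIT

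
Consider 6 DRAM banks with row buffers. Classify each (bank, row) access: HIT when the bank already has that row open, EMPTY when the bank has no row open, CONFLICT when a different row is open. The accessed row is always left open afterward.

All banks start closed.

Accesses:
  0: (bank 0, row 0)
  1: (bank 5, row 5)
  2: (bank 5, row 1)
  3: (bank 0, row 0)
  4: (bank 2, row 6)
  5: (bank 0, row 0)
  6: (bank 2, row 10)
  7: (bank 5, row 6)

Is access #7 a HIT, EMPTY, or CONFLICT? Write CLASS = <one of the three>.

#0 (0,0) E
#1 (5,5) E
#2 (5,1) C  (was 5)
#3 (0,0) H  (was 0)
#4 (2,6) E
#5 (0,0) H  (was 0)
#6 (2,10) C  (was 6)
#7 (5,6) C  (was 1)

CLASS = CONFLICT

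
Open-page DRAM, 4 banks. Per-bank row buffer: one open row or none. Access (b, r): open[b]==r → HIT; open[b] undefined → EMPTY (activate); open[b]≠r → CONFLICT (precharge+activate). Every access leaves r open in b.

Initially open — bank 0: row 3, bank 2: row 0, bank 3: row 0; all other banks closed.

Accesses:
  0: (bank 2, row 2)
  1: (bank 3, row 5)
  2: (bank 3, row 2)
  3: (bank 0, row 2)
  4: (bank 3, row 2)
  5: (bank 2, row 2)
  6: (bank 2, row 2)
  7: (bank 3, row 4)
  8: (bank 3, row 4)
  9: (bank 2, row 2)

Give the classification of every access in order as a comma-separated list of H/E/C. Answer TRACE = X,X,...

#0 (2,2) C  (was 0)
#1 (3,5) C  (was 0)
#2 (3,2) C  (was 5)
#3 (0,2) C  (was 3)
#4 (3,2) H  (was 2)
#5 (2,2) H  (was 2)
#6 (2,2) H  (was 2)
#7 (3,4) C  (was 2)
#8 (3,4) H  (was 4)
#9 (2,2) H  (was 2)

TRACE = C,C,C,C,H,H,H,C,H,H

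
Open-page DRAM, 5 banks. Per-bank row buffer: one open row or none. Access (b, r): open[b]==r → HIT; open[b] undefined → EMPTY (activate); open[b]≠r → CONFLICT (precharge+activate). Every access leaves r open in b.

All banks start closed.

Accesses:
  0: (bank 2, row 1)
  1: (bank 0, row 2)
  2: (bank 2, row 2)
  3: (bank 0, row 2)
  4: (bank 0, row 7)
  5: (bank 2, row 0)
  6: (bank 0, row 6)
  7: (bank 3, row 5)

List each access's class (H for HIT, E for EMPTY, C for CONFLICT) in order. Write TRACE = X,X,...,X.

TRACE = E,E,C,H,C,C,C,E

  [0] b2 r1: no row ⇒ E
  [1] b0 r2: no row ⇒ E
  [2] b2 r2: had r1 ⇒ C
  [3] b0 r2: had r2 ⇒ H
  [4] b0 r7: had r2 ⇒ C
  [5] b2 r0: had r2 ⇒ C
  [6] b0 r6: had r7 ⇒ C
  [7] b3 r5: no row ⇒ E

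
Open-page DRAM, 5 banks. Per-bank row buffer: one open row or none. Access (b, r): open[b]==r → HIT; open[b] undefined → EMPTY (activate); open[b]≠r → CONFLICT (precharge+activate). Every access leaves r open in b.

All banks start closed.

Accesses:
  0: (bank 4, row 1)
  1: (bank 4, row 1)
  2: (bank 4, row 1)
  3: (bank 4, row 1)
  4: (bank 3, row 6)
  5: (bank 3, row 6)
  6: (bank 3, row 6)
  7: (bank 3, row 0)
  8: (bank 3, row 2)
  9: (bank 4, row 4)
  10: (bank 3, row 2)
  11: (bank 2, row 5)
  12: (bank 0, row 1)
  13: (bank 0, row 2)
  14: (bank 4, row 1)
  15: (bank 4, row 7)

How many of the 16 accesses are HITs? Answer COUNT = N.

COUNT = 6

0: bank 4 row 1 — prev None → EMPTY
1: bank 4 row 1 — prev 1 → HIT
2: bank 4 row 1 — prev 1 → HIT
3: bank 4 row 1 — prev 1 → HIT
4: bank 3 row 6 — prev None → EMPTY
5: bank 3 row 6 — prev 6 → HIT
6: bank 3 row 6 — prev 6 → HIT
7: bank 3 row 0 — prev 6 → CONFLICT
8: bank 3 row 2 — prev 0 → CONFLICT
9: bank 4 row 4 — prev 1 → CONFLICT
10: bank 3 row 2 — prev 2 → HIT
11: bank 2 row 5 — prev None → EMPTY
12: bank 0 row 1 — prev None → EMPTY
13: bank 0 row 2 — prev 1 → CONFLICT
14: bank 4 row 1 — prev 4 → CONFLICT
15: bank 4 row 7 — prev 1 → CONFLICT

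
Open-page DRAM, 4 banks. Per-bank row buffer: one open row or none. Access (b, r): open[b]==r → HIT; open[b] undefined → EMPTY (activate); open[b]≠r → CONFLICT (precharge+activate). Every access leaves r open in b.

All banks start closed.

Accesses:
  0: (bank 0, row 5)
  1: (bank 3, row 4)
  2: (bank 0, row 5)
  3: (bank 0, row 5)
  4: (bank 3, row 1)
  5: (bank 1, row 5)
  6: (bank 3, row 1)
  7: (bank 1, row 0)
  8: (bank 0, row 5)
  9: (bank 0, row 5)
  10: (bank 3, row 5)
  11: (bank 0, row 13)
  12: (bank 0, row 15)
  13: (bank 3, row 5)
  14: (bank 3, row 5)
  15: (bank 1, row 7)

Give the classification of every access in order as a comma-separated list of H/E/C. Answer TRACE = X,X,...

  [0] b0 r5: no row ⇒ E
  [1] b3 r4: no row ⇒ E
  [2] b0 r5: had r5 ⇒ H
  [3] b0 r5: had r5 ⇒ H
  [4] b3 r1: had r4 ⇒ C
  [5] b1 r5: no row ⇒ E
  [6] b3 r1: had r1 ⇒ H
  [7] b1 r0: had r5 ⇒ C
  [8] b0 r5: had r5 ⇒ H
  [9] b0 r5: had r5 ⇒ H
  [10] b3 r5: had r1 ⇒ C
  [11] b0 r13: had r5 ⇒ C
  [12] b0 r15: had r13 ⇒ C
  [13] b3 r5: had r5 ⇒ H
  [14] b3 r5: had r5 ⇒ H
  [15] b1 r7: had r0 ⇒ C

TRACE = E,E,H,H,C,E,H,C,H,H,C,C,C,H,H,C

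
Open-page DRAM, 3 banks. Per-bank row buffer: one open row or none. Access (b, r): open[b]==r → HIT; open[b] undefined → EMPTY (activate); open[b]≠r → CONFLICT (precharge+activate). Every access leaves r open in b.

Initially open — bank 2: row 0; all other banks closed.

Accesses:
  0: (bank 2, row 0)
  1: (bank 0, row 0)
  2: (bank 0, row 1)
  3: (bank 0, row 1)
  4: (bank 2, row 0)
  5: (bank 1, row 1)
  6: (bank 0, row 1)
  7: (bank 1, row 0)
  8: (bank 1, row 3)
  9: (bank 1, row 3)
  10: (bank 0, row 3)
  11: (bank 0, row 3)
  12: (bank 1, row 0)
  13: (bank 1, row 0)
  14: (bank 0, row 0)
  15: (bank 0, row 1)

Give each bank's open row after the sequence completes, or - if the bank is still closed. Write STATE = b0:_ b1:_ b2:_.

#0 (2,0) H  (was 0)
#1 (0,0) E
#2 (0,1) C  (was 0)
#3 (0,1) H  (was 1)
#4 (2,0) H  (was 0)
#5 (1,1) E
#6 (0,1) H  (was 1)
#7 (1,0) C  (was 1)
#8 (1,3) C  (was 0)
#9 (1,3) H  (was 3)
#10 (0,3) C  (was 1)
#11 (0,3) H  (was 3)
#12 (1,0) C  (was 3)
#13 (1,0) H  (was 0)
#14 (0,0) C  (was 3)
#15 (0,1) C  (was 0)

STATE = b0:1 b1:0 b2:0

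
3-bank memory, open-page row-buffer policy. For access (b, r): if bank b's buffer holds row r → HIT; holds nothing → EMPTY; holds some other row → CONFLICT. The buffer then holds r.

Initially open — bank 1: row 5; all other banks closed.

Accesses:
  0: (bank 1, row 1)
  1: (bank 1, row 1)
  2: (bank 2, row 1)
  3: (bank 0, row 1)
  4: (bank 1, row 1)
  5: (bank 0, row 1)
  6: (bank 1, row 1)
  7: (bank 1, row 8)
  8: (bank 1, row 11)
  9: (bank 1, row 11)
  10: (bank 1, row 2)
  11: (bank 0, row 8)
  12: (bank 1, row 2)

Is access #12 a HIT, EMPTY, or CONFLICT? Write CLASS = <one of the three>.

0: bank 1 row 1 — prev 5 → CONFLICT
1: bank 1 row 1 — prev 1 → HIT
2: bank 2 row 1 — prev None → EMPTY
3: bank 0 row 1 — prev None → EMPTY
4: bank 1 row 1 — prev 1 → HIT
5: bank 0 row 1 — prev 1 → HIT
6: bank 1 row 1 — prev 1 → HIT
7: bank 1 row 8 — prev 1 → CONFLICT
8: bank 1 row 11 — prev 8 → CONFLICT
9: bank 1 row 11 — prev 11 → HIT
10: bank 1 row 2 — prev 11 → CONFLICT
11: bank 0 row 8 — prev 1 → CONFLICT
12: bank 1 row 2 — prev 2 → HIT

CLASS = HIT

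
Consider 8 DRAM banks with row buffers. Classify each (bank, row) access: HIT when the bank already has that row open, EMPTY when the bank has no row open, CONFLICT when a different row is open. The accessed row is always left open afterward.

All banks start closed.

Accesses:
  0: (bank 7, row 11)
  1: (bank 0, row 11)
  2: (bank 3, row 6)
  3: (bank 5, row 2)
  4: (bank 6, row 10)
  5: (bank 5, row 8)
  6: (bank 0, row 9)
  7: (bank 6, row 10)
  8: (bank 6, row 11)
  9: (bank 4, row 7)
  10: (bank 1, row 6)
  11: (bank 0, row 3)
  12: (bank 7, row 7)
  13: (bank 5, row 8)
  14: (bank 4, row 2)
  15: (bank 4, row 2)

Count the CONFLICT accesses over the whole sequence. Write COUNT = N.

COUNT = 6

0: bank 7 row 11 — prev None → EMPTY
1: bank 0 row 11 — prev None → EMPTY
2: bank 3 row 6 — prev None → EMPTY
3: bank 5 row 2 — prev None → EMPTY
4: bank 6 row 10 — prev None → EMPTY
5: bank 5 row 8 — prev 2 → CONFLICT
6: bank 0 row 9 — prev 11 → CONFLICT
7: bank 6 row 10 — prev 10 → HIT
8: bank 6 row 11 — prev 10 → CONFLICT
9: bank 4 row 7 — prev None → EMPTY
10: bank 1 row 6 — prev None → EMPTY
11: bank 0 row 3 — prev 9 → CONFLICT
12: bank 7 row 7 — prev 11 → CONFLICT
13: bank 5 row 8 — prev 8 → HIT
14: bank 4 row 2 — prev 7 → CONFLICT
15: bank 4 row 2 — prev 2 → HIT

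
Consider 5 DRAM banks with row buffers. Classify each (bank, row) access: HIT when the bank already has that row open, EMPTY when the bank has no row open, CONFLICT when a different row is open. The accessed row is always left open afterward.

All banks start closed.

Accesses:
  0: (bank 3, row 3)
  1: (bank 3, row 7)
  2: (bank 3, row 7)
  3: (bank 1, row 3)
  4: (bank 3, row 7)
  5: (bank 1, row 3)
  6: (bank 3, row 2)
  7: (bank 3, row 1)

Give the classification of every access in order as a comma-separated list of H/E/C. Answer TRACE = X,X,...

TRACE = E,C,H,E,H,H,C,C

  [0] b3 r3: no row ⇒ E
  [1] b3 r7: had r3 ⇒ C
  [2] b3 r7: had r7 ⇒ H
  [3] b1 r3: no row ⇒ E
  [4] b3 r7: had r7 ⇒ H
  [5] b1 r3: had r3 ⇒ H
  [6] b3 r2: had r7 ⇒ C
  [7] b3 r1: had r2 ⇒ C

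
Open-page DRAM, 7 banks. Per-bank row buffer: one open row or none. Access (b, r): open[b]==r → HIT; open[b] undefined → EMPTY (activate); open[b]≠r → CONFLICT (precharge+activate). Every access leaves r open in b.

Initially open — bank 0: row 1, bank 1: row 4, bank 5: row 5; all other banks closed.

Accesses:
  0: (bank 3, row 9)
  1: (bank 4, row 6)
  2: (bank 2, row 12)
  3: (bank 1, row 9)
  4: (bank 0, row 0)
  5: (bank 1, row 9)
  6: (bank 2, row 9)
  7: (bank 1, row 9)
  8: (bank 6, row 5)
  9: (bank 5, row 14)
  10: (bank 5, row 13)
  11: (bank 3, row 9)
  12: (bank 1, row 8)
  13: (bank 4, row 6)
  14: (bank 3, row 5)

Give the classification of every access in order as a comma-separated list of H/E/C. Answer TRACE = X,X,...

0: bank 3 row 9 — prev None → EMPTY
1: bank 4 row 6 — prev None → EMPTY
2: bank 2 row 12 — prev None → EMPTY
3: bank 1 row 9 — prev 4 → CONFLICT
4: bank 0 row 0 — prev 1 → CONFLICT
5: bank 1 row 9 — prev 9 → HIT
6: bank 2 row 9 — prev 12 → CONFLICT
7: bank 1 row 9 — prev 9 → HIT
8: bank 6 row 5 — prev None → EMPTY
9: bank 5 row 14 — prev 5 → CONFLICT
10: bank 5 row 13 — prev 14 → CONFLICT
11: bank 3 row 9 — prev 9 → HIT
12: bank 1 row 8 — prev 9 → CONFLICT
13: bank 4 row 6 — prev 6 → HIT
14: bank 3 row 5 — prev 9 → CONFLICT

TRACE = E,E,E,C,C,H,C,H,E,C,C,H,C,H,C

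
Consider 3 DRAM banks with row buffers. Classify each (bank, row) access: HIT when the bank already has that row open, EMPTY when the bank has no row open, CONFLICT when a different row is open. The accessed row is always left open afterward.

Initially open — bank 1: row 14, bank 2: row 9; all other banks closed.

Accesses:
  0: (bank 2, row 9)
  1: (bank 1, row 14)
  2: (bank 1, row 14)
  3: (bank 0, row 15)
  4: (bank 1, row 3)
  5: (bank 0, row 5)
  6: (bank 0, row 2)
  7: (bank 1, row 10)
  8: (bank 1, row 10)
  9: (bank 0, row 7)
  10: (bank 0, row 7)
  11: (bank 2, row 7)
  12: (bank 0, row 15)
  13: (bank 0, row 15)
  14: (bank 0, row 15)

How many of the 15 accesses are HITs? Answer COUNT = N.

COUNT = 7

  [0] b2 r9: had r9 ⇒ H
  [1] b1 r14: had r14 ⇒ H
  [2] b1 r14: had r14 ⇒ H
  [3] b0 r15: no row ⇒ E
  [4] b1 r3: had r14 ⇒ C
  [5] b0 r5: had r15 ⇒ C
  [6] b0 r2: had r5 ⇒ C
  [7] b1 r10: had r3 ⇒ C
  [8] b1 r10: had r10 ⇒ H
  [9] b0 r7: had r2 ⇒ C
  [10] b0 r7: had r7 ⇒ H
  [11] b2 r7: had r9 ⇒ C
  [12] b0 r15: had r7 ⇒ C
  [13] b0 r15: had r15 ⇒ H
  [14] b0 r15: had r15 ⇒ H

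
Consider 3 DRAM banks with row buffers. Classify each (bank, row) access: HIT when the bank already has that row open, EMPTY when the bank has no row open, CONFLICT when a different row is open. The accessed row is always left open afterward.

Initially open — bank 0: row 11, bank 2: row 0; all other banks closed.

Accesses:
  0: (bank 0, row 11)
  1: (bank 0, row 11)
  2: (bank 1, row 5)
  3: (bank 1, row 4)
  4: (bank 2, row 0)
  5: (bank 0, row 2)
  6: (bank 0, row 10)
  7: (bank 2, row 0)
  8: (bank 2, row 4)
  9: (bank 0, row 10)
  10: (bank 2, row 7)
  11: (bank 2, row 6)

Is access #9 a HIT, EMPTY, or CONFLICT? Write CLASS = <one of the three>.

CLASS = HIT

#0 (0,11) H  (was 11)
#1 (0,11) H  (was 11)
#2 (1,5) E
#3 (1,4) C  (was 5)
#4 (2,0) H  (was 0)
#5 (0,2) C  (was 11)
#6 (0,10) C  (was 2)
#7 (2,0) H  (was 0)
#8 (2,4) C  (was 0)
#9 (0,10) H  (was 10)
#10 (2,7) C  (was 4)
#11 (2,6) C  (was 7)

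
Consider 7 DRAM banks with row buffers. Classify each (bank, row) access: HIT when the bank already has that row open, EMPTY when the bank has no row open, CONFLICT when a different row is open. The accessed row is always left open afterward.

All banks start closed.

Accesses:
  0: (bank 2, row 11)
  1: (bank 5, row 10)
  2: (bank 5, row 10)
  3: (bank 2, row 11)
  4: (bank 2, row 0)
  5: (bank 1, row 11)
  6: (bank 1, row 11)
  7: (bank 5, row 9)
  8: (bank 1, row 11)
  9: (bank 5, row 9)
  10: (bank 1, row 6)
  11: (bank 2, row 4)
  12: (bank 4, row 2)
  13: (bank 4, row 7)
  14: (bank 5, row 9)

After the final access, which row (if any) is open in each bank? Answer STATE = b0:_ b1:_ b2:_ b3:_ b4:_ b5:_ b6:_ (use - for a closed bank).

  [0] b2 r11: no row ⇒ E
  [1] b5 r10: no row ⇒ E
  [2] b5 r10: had r10 ⇒ H
  [3] b2 r11: had r11 ⇒ H
  [4] b2 r0: had r11 ⇒ C
  [5] b1 r11: no row ⇒ E
  [6] b1 r11: had r11 ⇒ H
  [7] b5 r9: had r10 ⇒ C
  [8] b1 r11: had r11 ⇒ H
  [9] b5 r9: had r9 ⇒ H
  [10] b1 r6: had r11 ⇒ C
  [11] b2 r4: had r0 ⇒ C
  [12] b4 r2: no row ⇒ E
  [13] b4 r7: had r2 ⇒ C
  [14] b5 r9: had r9 ⇒ H

STATE = b0:- b1:6 b2:4 b3:- b4:7 b5:9 b6:-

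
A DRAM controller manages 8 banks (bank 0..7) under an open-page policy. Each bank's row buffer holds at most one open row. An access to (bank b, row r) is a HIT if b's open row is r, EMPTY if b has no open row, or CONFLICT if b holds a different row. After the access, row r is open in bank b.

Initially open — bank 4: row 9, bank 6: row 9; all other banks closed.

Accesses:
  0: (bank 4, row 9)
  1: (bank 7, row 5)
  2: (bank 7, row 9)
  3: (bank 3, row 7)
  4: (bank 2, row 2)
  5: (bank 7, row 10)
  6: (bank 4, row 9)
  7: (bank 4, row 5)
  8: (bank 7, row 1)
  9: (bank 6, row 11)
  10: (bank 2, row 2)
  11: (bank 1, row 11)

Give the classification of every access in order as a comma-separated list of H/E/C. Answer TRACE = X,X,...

step 0: bank4 9->9 [HIT]
step 1: bank7 None->5 [EMPTY]
step 2: bank7 5->9 [CONFLICT]
step 3: bank3 None->7 [EMPTY]
step 4: bank2 None->2 [EMPTY]
step 5: bank7 9->10 [CONFLICT]
step 6: bank4 9->9 [HIT]
step 7: bank4 9->5 [CONFLICT]
step 8: bank7 10->1 [CONFLICT]
step 9: bank6 9->11 [CONFLICT]
step 10: bank2 2->2 [HIT]
step 11: bank1 None->11 [EMPTY]

TRACE = H,E,C,E,E,C,H,C,C,C,H,E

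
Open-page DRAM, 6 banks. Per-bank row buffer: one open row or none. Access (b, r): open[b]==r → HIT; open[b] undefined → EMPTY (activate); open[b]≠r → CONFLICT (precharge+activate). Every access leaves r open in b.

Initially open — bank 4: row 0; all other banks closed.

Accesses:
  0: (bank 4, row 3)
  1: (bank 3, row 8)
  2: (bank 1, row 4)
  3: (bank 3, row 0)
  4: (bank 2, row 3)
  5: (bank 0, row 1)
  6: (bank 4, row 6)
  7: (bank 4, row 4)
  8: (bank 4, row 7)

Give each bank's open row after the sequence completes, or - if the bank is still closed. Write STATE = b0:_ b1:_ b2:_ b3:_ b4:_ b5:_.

step 0: bank4 0->3 [CONFLICT]
step 1: bank3 None->8 [EMPTY]
step 2: bank1 None->4 [EMPTY]
step 3: bank3 8->0 [CONFLICT]
step 4: bank2 None->3 [EMPTY]
step 5: bank0 None->1 [EMPTY]
step 6: bank4 3->6 [CONFLICT]
step 7: bank4 6->4 [CONFLICT]
step 8: bank4 4->7 [CONFLICT]

STATE = b0:1 b1:4 b2:3 b3:0 b4:7 b5:-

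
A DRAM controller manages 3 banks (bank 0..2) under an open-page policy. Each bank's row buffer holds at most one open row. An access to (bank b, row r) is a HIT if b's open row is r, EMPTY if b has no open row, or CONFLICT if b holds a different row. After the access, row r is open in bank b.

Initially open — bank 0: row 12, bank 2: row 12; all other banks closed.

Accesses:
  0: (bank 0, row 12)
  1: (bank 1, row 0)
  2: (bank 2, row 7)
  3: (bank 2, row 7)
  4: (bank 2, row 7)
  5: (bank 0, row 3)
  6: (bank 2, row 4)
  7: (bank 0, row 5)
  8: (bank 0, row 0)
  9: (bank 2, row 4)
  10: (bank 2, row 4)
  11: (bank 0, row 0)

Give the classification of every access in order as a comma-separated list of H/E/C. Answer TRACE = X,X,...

step 0: bank0 12->12 [HIT]
step 1: bank1 None->0 [EMPTY]
step 2: bank2 12->7 [CONFLICT]
step 3: bank2 7->7 [HIT]
step 4: bank2 7->7 [HIT]
step 5: bank0 12->3 [CONFLICT]
step 6: bank2 7->4 [CONFLICT]
step 7: bank0 3->5 [CONFLICT]
step 8: bank0 5->0 [CONFLICT]
step 9: bank2 4->4 [HIT]
step 10: bank2 4->4 [HIT]
step 11: bank0 0->0 [HIT]

TRACE = H,E,C,H,H,C,C,C,C,H,H,H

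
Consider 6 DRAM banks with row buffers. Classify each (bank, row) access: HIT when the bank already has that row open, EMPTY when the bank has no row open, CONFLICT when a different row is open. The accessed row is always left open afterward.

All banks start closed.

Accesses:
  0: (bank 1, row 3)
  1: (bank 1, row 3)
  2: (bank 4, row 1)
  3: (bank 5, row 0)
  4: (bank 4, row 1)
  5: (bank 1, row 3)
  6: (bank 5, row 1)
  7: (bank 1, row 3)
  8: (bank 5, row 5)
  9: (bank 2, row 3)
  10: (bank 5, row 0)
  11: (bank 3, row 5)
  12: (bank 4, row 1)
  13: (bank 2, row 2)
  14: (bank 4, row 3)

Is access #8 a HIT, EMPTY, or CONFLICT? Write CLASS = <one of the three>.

CLASS = CONFLICT

  [0] b1 r3: no row ⇒ E
  [1] b1 r3: had r3 ⇒ H
  [2] b4 r1: no row ⇒ E
  [3] b5 r0: no row ⇒ E
  [4] b4 r1: had r1 ⇒ H
  [5] b1 r3: had r3 ⇒ H
  [6] b5 r1: had r0 ⇒ C
  [7] b1 r3: had r3 ⇒ H
  [8] b5 r5: had r1 ⇒ C
  [9] b2 r3: no row ⇒ E
  [10] b5 r0: had r5 ⇒ C
  [11] b3 r5: no row ⇒ E
  [12] b4 r1: had r1 ⇒ H
  [13] b2 r2: had r3 ⇒ C
  [14] b4 r3: had r1 ⇒ C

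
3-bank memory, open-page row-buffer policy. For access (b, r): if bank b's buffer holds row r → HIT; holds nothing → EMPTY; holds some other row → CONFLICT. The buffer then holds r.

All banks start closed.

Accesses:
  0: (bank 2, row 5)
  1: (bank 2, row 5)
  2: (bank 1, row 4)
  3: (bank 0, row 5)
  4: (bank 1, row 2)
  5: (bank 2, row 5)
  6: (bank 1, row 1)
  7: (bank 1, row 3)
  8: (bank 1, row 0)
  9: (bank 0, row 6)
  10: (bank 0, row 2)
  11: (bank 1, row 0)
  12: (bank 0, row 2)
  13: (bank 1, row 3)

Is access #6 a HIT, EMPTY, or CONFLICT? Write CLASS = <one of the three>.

0: bank 2 row 5 — prev None → EMPTY
1: bank 2 row 5 — prev 5 → HIT
2: bank 1 row 4 — prev None → EMPTY
3: bank 0 row 5 — prev None → EMPTY
4: bank 1 row 2 — prev 4 → CONFLICT
5: bank 2 row 5 — prev 5 → HIT
6: bank 1 row 1 — prev 2 → CONFLICT
7: bank 1 row 3 — prev 1 → CONFLICT
8: bank 1 row 0 — prev 3 → CONFLICT
9: bank 0 row 6 — prev 5 → CONFLICT
10: bank 0 row 2 — prev 6 → CONFLICT
11: bank 1 row 0 — prev 0 → HIT
12: bank 0 row 2 — prev 2 → HIT
13: bank 1 row 3 — prev 0 → CONFLICT

CLASS = CONFLICT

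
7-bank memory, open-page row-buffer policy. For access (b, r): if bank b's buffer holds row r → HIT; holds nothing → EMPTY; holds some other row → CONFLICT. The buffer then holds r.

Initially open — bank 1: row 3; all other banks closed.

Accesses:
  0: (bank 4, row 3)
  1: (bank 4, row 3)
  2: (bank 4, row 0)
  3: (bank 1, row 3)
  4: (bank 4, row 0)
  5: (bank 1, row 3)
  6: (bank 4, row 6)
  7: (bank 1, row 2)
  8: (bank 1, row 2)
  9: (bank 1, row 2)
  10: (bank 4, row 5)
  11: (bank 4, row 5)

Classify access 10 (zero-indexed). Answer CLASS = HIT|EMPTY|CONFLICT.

CLASS = CONFLICT

  [0] b4 r3: no row ⇒ E
  [1] b4 r3: had r3 ⇒ H
  [2] b4 r0: had r3 ⇒ C
  [3] b1 r3: had r3 ⇒ H
  [4] b4 r0: had r0 ⇒ H
  [5] b1 r3: had r3 ⇒ H
  [6] b4 r6: had r0 ⇒ C
  [7] b1 r2: had r3 ⇒ C
  [8] b1 r2: had r2 ⇒ H
  [9] b1 r2: had r2 ⇒ H
  [10] b4 r5: had r6 ⇒ C
  [11] b4 r5: had r5 ⇒ H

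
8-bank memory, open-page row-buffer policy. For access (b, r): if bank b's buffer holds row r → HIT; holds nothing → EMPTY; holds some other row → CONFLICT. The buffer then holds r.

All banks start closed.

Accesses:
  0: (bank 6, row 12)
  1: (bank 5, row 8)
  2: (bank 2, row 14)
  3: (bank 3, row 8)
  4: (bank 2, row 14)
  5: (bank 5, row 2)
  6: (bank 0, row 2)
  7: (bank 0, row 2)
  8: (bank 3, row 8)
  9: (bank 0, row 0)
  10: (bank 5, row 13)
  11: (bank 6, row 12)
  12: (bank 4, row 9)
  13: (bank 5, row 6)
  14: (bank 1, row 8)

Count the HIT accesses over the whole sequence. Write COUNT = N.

step 0: bank6 None->12 [EMPTY]
step 1: bank5 None->8 [EMPTY]
step 2: bank2 None->14 [EMPTY]
step 3: bank3 None->8 [EMPTY]
step 4: bank2 14->14 [HIT]
step 5: bank5 8->2 [CONFLICT]
step 6: bank0 None->2 [EMPTY]
step 7: bank0 2->2 [HIT]
step 8: bank3 8->8 [HIT]
step 9: bank0 2->0 [CONFLICT]
step 10: bank5 2->13 [CONFLICT]
step 11: bank6 12->12 [HIT]
step 12: bank4 None->9 [EMPTY]
step 13: bank5 13->6 [CONFLICT]
step 14: bank1 None->8 [EMPTY]

COUNT = 4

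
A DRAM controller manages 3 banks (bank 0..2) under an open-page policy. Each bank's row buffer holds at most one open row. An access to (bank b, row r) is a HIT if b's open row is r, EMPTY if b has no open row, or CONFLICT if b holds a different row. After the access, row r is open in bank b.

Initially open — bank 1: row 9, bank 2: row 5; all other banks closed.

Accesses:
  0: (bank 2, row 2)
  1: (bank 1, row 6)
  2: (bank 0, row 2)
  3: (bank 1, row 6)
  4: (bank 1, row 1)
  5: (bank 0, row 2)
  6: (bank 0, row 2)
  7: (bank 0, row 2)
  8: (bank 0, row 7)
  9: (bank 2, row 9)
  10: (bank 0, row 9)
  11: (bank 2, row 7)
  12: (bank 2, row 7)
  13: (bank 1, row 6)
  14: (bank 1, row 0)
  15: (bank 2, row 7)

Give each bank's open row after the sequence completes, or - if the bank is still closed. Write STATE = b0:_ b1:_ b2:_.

#0 (2,2) C  (was 5)
#1 (1,6) C  (was 9)
#2 (0,2) E
#3 (1,6) H  (was 6)
#4 (1,1) C  (was 6)
#5 (0,2) H  (was 2)
#6 (0,2) H  (was 2)
#7 (0,2) H  (was 2)
#8 (0,7) C  (was 2)
#9 (2,9) C  (was 2)
#10 (0,9) C  (was 7)
#11 (2,7) C  (was 9)
#12 (2,7) H  (was 7)
#13 (1,6) C  (was 1)
#14 (1,0) C  (was 6)
#15 (2,7) H  (was 7)

STATE = b0:9 b1:0 b2:7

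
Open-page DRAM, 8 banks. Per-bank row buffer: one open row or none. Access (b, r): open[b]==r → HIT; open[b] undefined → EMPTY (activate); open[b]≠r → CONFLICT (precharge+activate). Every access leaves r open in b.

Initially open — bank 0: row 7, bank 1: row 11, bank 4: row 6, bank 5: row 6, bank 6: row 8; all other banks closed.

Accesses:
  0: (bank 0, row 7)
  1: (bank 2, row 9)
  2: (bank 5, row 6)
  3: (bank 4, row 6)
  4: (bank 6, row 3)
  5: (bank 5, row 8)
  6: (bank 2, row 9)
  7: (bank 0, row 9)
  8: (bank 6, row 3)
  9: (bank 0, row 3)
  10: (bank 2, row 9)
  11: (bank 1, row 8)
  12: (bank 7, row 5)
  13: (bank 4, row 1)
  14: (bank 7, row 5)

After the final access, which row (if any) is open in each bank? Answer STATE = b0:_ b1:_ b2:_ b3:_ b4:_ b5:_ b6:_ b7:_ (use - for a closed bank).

step 0: bank0 7->7 [HIT]
step 1: bank2 None->9 [EMPTY]
step 2: bank5 6->6 [HIT]
step 3: bank4 6->6 [HIT]
step 4: bank6 8->3 [CONFLICT]
step 5: bank5 6->8 [CONFLICT]
step 6: bank2 9->9 [HIT]
step 7: bank0 7->9 [CONFLICT]
step 8: bank6 3->3 [HIT]
step 9: bank0 9->3 [CONFLICT]
step 10: bank2 9->9 [HIT]
step 11: bank1 11->8 [CONFLICT]
step 12: bank7 None->5 [EMPTY]
step 13: bank4 6->1 [CONFLICT]
step 14: bank7 5->5 [HIT]

STATE = b0:3 b1:8 b2:9 b3:- b4:1 b5:8 b6:3 b7:5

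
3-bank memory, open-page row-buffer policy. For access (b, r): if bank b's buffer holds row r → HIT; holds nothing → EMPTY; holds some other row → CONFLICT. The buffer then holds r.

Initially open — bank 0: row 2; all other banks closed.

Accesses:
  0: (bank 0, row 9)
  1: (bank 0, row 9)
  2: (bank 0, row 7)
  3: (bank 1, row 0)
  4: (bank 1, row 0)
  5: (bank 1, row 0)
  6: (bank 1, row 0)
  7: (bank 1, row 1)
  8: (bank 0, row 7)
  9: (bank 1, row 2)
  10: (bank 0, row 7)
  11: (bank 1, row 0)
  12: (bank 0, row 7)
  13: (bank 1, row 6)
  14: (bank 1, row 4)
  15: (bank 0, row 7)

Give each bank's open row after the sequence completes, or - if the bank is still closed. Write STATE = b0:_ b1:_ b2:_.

STATE = b0:7 b1:4 b2:-

  [0] b0 r9: had r2 ⇒ C
  [1] b0 r9: had r9 ⇒ H
  [2] b0 r7: had r9 ⇒ C
  [3] b1 r0: no row ⇒ E
  [4] b1 r0: had r0 ⇒ H
  [5] b1 r0: had r0 ⇒ H
  [6] b1 r0: had r0 ⇒ H
  [7] b1 r1: had r0 ⇒ C
  [8] b0 r7: had r7 ⇒ H
  [9] b1 r2: had r1 ⇒ C
  [10] b0 r7: had r7 ⇒ H
  [11] b1 r0: had r2 ⇒ C
  [12] b0 r7: had r7 ⇒ H
  [13] b1 r6: had r0 ⇒ C
  [14] b1 r4: had r6 ⇒ C
  [15] b0 r7: had r7 ⇒ H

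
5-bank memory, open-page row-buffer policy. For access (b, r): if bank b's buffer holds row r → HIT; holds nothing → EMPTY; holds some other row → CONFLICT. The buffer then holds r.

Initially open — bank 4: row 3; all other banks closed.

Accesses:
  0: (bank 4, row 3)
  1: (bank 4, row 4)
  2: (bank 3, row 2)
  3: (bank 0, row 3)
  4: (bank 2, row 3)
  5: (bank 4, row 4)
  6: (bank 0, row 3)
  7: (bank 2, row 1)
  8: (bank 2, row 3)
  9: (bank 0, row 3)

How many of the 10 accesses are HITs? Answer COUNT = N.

0: bank 4 row 3 — prev 3 → HIT
1: bank 4 row 4 — prev 3 → CONFLICT
2: bank 3 row 2 — prev None → EMPTY
3: bank 0 row 3 — prev None → EMPTY
4: bank 2 row 3 — prev None → EMPTY
5: bank 4 row 4 — prev 4 → HIT
6: bank 0 row 3 — prev 3 → HIT
7: bank 2 row 1 — prev 3 → CONFLICT
8: bank 2 row 3 — prev 1 → CONFLICT
9: bank 0 row 3 — prev 3 → HIT

COUNT = 4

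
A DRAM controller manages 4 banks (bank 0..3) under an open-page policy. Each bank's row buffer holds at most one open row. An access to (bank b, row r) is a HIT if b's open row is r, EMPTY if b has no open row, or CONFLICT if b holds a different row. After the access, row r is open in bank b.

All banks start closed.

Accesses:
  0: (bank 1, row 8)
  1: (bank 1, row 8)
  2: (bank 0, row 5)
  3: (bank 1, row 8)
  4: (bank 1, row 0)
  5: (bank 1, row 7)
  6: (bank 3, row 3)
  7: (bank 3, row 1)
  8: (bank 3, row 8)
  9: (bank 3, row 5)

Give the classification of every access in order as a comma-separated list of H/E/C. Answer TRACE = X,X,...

  [0] b1 r8: no row ⇒ E
  [1] b1 r8: had r8 ⇒ H
  [2] b0 r5: no row ⇒ E
  [3] b1 r8: had r8 ⇒ H
  [4] b1 r0: had r8 ⇒ C
  [5] b1 r7: had r0 ⇒ C
  [6] b3 r3: no row ⇒ E
  [7] b3 r1: had r3 ⇒ C
  [8] b3 r8: had r1 ⇒ C
  [9] b3 r5: had r8 ⇒ C

TRACE = E,H,E,H,C,C,E,C,C,C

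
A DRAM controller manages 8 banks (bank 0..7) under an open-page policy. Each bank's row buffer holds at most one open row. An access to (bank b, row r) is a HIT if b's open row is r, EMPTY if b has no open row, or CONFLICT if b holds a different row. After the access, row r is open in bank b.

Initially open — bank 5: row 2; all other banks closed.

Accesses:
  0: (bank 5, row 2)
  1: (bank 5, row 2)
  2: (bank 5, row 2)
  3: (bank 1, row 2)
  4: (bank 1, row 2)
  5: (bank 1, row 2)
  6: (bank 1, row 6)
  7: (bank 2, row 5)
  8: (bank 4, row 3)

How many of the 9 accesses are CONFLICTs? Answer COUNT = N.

  [0] b5 r2: had r2 ⇒ H
  [1] b5 r2: had r2 ⇒ H
  [2] b5 r2: had r2 ⇒ H
  [3] b1 r2: no row ⇒ E
  [4] b1 r2: had r2 ⇒ H
  [5] b1 r2: had r2 ⇒ H
  [6] b1 r6: had r2 ⇒ C
  [7] b2 r5: no row ⇒ E
  [8] b4 r3: no row ⇒ E

COUNT = 1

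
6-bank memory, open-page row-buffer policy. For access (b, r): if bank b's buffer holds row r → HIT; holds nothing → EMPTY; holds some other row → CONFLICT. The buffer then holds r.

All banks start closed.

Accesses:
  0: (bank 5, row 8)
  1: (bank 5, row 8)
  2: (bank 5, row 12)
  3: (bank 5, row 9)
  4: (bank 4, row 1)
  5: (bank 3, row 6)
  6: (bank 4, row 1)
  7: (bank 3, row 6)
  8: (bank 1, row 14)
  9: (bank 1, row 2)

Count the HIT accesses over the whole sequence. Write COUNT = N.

COUNT = 3

0: bank 5 row 8 — prev None → EMPTY
1: bank 5 row 8 — prev 8 → HIT
2: bank 5 row 12 — prev 8 → CONFLICT
3: bank 5 row 9 — prev 12 → CONFLICT
4: bank 4 row 1 — prev None → EMPTY
5: bank 3 row 6 — prev None → EMPTY
6: bank 4 row 1 — prev 1 → HIT
7: bank 3 row 6 — prev 6 → HIT
8: bank 1 row 14 — prev None → EMPTY
9: bank 1 row 2 — prev 14 → CONFLICT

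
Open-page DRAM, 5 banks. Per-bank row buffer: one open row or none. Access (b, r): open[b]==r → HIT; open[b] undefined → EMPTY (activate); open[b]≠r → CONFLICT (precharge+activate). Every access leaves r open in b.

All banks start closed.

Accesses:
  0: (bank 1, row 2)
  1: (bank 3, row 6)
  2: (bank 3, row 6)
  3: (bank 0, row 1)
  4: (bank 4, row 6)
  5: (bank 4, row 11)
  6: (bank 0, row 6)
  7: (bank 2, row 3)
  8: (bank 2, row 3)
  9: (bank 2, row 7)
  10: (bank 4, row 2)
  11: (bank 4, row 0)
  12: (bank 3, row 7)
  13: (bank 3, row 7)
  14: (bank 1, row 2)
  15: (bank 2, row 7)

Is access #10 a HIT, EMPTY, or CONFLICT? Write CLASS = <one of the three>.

CLASS = CONFLICT

#0 (1,2) E
#1 (3,6) E
#2 (3,6) H  (was 6)
#3 (0,1) E
#4 (4,6) E
#5 (4,11) C  (was 6)
#6 (0,6) C  (was 1)
#7 (2,3) E
#8 (2,3) H  (was 3)
#9 (2,7) C  (was 3)
#10 (4,2) C  (was 11)
#11 (4,0) C  (was 2)
#12 (3,7) C  (was 6)
#13 (3,7) H  (was 7)
#14 (1,2) H  (was 2)
#15 (2,7) H  (was 7)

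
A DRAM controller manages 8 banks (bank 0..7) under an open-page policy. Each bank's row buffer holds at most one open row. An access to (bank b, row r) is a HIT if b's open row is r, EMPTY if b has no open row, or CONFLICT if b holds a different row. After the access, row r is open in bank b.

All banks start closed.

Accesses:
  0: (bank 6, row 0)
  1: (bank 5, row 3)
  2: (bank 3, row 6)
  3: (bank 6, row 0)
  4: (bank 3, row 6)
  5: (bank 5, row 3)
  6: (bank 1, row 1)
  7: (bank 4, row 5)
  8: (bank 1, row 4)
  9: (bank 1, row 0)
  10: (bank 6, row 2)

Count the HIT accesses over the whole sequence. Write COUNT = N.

COUNT = 3

step 0: bank6 None->0 [EMPTY]
step 1: bank5 None->3 [EMPTY]
step 2: bank3 None->6 [EMPTY]
step 3: bank6 0->0 [HIT]
step 4: bank3 6->6 [HIT]
step 5: bank5 3->3 [HIT]
step 6: bank1 None->1 [EMPTY]
step 7: bank4 None->5 [EMPTY]
step 8: bank1 1->4 [CONFLICT]
step 9: bank1 4->0 [CONFLICT]
step 10: bank6 0->2 [CONFLICT]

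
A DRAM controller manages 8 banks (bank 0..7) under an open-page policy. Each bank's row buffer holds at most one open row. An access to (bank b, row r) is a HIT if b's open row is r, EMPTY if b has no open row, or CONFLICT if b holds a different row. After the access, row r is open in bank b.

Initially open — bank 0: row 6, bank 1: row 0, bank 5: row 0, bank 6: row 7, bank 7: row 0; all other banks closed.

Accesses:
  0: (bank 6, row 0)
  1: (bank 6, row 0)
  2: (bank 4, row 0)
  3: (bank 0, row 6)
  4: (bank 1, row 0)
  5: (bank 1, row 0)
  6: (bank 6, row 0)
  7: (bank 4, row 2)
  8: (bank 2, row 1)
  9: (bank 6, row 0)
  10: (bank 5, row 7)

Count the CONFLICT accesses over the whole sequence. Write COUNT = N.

COUNT = 3

#0 (6,0) C  (was 7)
#1 (6,0) H  (was 0)
#2 (4,0) E
#3 (0,6) H  (was 6)
#4 (1,0) H  (was 0)
#5 (1,0) H  (was 0)
#6 (6,0) H  (was 0)
#7 (4,2) C  (was 0)
#8 (2,1) E
#9 (6,0) H  (was 0)
#10 (5,7) C  (was 0)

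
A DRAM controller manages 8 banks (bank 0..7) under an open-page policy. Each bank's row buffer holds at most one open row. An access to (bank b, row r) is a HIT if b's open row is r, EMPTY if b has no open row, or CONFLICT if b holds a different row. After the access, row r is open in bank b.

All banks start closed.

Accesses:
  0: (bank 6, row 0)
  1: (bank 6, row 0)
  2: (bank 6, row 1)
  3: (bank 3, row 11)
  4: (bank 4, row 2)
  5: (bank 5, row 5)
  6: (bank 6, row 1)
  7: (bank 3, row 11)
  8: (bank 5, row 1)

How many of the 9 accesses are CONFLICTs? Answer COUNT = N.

0: bank 6 row 0 — prev None → EMPTY
1: bank 6 row 0 — prev 0 → HIT
2: bank 6 row 1 — prev 0 → CONFLICT
3: bank 3 row 11 — prev None → EMPTY
4: bank 4 row 2 — prev None → EMPTY
5: bank 5 row 5 — prev None → EMPTY
6: bank 6 row 1 — prev 1 → HIT
7: bank 3 row 11 — prev 11 → HIT
8: bank 5 row 1 — prev 5 → CONFLICT

COUNT = 2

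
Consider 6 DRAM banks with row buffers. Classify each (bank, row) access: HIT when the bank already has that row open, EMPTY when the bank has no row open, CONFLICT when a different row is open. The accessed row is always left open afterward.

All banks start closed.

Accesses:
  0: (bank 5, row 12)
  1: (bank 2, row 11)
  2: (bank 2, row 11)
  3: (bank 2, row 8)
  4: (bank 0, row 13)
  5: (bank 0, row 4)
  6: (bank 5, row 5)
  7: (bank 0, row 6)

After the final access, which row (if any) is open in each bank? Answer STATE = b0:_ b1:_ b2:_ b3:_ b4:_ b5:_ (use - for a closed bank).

  [0] b5 r12: no row ⇒ E
  [1] b2 r11: no row ⇒ E
  [2] b2 r11: had r11 ⇒ H
  [3] b2 r8: had r11 ⇒ C
  [4] b0 r13: no row ⇒ E
  [5] b0 r4: had r13 ⇒ C
  [6] b5 r5: had r12 ⇒ C
  [7] b0 r6: had r4 ⇒ C

STATE = b0:6 b1:- b2:8 b3:- b4:- b5:5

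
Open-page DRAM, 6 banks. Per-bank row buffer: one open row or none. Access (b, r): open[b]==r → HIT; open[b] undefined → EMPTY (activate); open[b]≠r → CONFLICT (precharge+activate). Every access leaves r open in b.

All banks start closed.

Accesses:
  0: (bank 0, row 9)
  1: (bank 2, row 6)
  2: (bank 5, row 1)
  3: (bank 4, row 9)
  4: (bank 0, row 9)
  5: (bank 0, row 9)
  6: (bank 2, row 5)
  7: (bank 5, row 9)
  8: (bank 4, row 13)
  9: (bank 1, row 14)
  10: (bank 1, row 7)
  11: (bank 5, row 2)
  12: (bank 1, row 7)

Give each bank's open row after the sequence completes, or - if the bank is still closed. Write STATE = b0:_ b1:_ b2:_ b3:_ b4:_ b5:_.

STATE = b0:9 b1:7 b2:5 b3:- b4:13 b5:2

#0 (0,9) E
#1 (2,6) E
#2 (5,1) E
#3 (4,9) E
#4 (0,9) H  (was 9)
#5 (0,9) H  (was 9)
#6 (2,5) C  (was 6)
#7 (5,9) C  (was 1)
#8 (4,13) C  (was 9)
#9 (1,14) E
#10 (1,7) C  (was 14)
#11 (5,2) C  (was 9)
#12 (1,7) H  (was 7)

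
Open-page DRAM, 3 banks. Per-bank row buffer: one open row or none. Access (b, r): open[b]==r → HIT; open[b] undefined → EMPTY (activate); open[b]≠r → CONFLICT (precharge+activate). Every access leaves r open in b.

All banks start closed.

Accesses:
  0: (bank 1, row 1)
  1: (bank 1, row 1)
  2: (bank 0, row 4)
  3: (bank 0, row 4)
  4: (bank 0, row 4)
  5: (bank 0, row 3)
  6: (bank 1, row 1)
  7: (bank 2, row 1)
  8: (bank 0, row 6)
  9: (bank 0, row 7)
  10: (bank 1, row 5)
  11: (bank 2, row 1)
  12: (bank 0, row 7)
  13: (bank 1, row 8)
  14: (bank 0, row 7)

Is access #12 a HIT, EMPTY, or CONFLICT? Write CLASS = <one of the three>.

step 0: bank1 None->1 [EMPTY]
step 1: bank1 1->1 [HIT]
step 2: bank0 None->4 [EMPTY]
step 3: bank0 4->4 [HIT]
step 4: bank0 4->4 [HIT]
step 5: bank0 4->3 [CONFLICT]
step 6: bank1 1->1 [HIT]
step 7: bank2 None->1 [EMPTY]
step 8: bank0 3->6 [CONFLICT]
step 9: bank0 6->7 [CONFLICT]
step 10: bank1 1->5 [CONFLICT]
step 11: bank2 1->1 [HIT]
step 12: bank0 7->7 [HIT]
step 13: bank1 5->8 [CONFLICT]
step 14: bank0 7->7 [HIT]

CLASS = HIT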